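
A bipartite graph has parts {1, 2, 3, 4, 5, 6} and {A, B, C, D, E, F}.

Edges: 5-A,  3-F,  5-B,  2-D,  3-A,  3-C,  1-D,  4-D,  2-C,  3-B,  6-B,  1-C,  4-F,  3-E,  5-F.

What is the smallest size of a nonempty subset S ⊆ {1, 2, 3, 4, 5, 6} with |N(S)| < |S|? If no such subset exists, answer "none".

none

A matching saturating every left vertex exists, for instance 1→D, 2→C, 3→E, 4→F, 5→A, 6→B.
By Hall's marriage theorem, this means |N(S)| ≥ |S| for every subset S, so no violating subset exists.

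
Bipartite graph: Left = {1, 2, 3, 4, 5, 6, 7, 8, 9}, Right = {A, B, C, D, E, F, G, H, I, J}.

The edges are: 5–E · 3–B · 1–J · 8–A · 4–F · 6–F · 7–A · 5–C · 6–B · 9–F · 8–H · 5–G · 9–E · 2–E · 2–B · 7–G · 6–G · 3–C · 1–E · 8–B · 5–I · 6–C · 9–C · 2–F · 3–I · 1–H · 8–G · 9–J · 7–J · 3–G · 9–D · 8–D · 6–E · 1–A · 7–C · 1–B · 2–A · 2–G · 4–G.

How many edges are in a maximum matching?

9

One maximum matching: 1-A, 2-G, 3-I, 4-F, 5-E, 6-B, 7-C, 8-H, 9-J.
This saturates every left vertex, so 9 is the maximum.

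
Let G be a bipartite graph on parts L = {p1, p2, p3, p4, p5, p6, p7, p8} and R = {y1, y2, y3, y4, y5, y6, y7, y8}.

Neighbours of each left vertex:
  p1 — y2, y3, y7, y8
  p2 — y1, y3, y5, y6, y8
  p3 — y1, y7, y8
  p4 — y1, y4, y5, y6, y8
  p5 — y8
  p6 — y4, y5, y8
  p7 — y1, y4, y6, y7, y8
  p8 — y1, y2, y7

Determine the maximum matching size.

A valid assignment of size 8: p1–y2, p2–y3, p3–y1, p4–y4, p5–y8, p6–y5, p7–y6, p8–y7.
This saturates every left vertex, so 8 is the maximum.

8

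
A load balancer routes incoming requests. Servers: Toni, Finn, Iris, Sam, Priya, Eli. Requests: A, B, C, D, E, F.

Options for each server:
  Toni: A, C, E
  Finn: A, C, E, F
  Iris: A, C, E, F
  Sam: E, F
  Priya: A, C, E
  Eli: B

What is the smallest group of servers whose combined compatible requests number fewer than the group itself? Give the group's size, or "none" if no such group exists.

5

Take S = {Toni, Finn, Iris, Sam, Priya}. Its neighbourhood is {A, C, E, F}, so |N(S)| = 4 < |S| = 5.
Every subset of size less than 5 has at least as many neighbours as members, so 5 is the minimum.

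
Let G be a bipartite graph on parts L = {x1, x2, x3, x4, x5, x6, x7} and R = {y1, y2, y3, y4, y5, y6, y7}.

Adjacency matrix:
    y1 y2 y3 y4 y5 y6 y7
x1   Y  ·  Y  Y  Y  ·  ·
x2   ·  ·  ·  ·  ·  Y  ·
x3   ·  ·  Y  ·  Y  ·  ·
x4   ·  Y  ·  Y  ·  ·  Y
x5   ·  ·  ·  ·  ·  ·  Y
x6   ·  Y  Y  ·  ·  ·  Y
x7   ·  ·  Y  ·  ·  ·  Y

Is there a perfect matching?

One maximum matching: x1–y1, x2–y6, x3–y5, x4–y4, x5–y7, x6–y2, x7–y3.
All 7 left vertices are covered.

Yes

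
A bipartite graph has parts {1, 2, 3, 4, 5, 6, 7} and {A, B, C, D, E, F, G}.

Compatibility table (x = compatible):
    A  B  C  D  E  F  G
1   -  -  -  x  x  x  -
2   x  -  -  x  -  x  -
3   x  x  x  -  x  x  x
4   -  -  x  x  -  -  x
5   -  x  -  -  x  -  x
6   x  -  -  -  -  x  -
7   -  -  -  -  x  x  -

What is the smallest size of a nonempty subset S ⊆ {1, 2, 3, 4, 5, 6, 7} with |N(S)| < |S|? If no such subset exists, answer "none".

A matching saturating every left vertex exists, for instance 1→D, 2→F, 3→G, 4→C, 5→B, 6→A, 7→E.
By Hall's marriage theorem, this means |N(S)| ≥ |S| for every subset S, so no violating subset exists.

none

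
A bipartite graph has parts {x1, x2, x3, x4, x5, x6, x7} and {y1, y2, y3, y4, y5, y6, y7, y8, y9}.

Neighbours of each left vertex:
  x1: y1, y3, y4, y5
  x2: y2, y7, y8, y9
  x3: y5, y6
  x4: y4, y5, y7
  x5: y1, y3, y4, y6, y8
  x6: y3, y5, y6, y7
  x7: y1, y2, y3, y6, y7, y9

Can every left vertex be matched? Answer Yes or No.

Yes

One maximum matching: x1→y1, x2→y8, x3→y5, x4→y4, x5→y6, x6→y3, x7→y7.
All 7 left vertices are covered.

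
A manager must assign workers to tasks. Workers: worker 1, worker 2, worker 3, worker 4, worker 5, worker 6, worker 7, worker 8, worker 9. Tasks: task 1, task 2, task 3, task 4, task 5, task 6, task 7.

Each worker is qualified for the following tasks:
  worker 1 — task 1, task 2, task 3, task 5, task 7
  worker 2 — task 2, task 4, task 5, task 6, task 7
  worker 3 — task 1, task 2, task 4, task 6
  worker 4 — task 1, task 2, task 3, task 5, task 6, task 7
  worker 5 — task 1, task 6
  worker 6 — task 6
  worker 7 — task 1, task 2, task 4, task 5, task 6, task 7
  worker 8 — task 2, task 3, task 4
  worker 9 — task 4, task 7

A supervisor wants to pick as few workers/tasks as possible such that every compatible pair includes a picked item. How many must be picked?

7

The 7 edges worker 1–task 3, worker 2–task 7, worker 3–task 2, worker 4–task 5, worker 5–task 1, worker 6–task 6, worker 7–task 4 form a matching, so any vertex cover needs at least 7 vertices (one per matched edge).
Conversely {task 1, task 2, task 3, task 4, task 5, task 6, task 7} meets every edge and has exactly 7 vertices, so 7 is optimal.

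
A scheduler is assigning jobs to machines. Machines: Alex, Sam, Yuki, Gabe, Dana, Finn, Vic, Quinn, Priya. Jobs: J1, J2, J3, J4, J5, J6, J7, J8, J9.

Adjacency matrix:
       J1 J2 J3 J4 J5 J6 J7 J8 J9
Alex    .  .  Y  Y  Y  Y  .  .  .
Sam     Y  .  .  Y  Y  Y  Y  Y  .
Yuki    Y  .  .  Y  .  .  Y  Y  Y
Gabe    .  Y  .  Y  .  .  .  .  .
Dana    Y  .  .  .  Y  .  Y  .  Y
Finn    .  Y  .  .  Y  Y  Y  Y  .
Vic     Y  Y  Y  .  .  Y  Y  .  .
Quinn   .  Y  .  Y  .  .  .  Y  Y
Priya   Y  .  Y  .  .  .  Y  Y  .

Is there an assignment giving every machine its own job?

A valid assignment of size 9: Alex-J6, Sam-J7, Yuki-J9, Gabe-J4, Dana-J5, Finn-J2, Vic-J1, Quinn-J8, Priya-J3.
Every machine is matched, so this is a perfect matching.

Yes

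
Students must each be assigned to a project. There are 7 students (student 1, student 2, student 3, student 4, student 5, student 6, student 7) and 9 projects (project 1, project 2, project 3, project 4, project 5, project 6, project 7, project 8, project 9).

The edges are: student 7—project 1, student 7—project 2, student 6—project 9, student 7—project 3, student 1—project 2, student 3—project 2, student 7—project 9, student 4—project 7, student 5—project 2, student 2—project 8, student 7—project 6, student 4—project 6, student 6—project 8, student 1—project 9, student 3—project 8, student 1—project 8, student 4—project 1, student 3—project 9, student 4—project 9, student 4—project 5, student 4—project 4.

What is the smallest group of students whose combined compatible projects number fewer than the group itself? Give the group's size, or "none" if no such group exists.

4

Take S = {student 1, student 2, student 3, student 5}. Its neighbourhood is {project 2, project 8, project 9}, so |N(S)| = 3 < |S| = 4.
Every subset of size less than 4 has at least as many neighbours as members, so 4 is the minimum.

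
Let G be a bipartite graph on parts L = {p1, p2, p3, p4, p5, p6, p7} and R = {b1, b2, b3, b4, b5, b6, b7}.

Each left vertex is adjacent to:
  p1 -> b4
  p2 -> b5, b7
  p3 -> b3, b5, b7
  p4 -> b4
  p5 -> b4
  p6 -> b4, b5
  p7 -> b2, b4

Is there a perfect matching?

No

The set {p1, p4, p5} has only 1 neighbour ({b4}), so by Hall's theorem at most 5 of the 7 left vertices can be matched.
Hence no matching covers every left vertex.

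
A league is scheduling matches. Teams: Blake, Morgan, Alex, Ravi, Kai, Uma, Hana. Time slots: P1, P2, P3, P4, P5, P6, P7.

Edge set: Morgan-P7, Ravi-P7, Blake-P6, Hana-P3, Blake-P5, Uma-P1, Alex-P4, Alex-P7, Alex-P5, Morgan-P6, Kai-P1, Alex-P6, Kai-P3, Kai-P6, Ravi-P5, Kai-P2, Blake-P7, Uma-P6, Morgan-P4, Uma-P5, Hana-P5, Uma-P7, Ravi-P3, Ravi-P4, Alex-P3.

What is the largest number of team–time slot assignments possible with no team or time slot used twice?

7

A valid assignment of size 7: Blake-P7, Morgan-P6, Alex-P3, Ravi-P4, Kai-P2, Uma-P1, Hana-P5.
This saturates every team, so 7 is the maximum.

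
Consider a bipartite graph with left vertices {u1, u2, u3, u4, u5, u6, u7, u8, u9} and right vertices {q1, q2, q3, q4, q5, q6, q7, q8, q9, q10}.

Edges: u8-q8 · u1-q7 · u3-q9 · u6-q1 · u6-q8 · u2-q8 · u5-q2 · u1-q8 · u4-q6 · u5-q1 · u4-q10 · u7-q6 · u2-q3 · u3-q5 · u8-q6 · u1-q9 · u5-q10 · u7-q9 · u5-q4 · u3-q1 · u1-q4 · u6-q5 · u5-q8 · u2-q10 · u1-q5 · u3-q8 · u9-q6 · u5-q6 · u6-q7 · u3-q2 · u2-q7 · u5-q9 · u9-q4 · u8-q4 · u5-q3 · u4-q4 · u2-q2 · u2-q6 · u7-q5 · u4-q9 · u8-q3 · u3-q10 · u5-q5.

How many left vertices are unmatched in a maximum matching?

0

A valid assignment of size 9: u1→q9, u2→q3, u3→q8, u4→q10, u5→q1, u6→q7, u7→q5, u8→q4, u9→q6.
All 9 left vertices are matched, so no larger matching exists.
That matches 9 of the 9, leaving 0 unmatched; no matching can do better.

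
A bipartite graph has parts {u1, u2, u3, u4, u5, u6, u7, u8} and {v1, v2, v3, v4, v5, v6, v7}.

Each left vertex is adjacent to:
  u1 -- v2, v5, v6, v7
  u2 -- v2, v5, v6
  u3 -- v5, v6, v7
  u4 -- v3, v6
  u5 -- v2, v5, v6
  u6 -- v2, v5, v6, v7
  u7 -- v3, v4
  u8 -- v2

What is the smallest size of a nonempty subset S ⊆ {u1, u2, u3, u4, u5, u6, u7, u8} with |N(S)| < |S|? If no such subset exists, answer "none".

5

Take S = {u1, u2, u3, u5, u6}. Its neighbourhood is {v2, v5, v6, v7}, so |N(S)| = 4 < |S| = 5.
Every subset of size less than 5 has at least as many neighbours as members, so 5 is the minimum.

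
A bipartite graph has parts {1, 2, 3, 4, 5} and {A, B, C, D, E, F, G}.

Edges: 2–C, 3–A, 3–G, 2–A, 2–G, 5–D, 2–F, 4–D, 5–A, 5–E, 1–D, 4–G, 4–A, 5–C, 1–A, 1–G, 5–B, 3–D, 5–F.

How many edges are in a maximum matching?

A valid assignment of size 5: 1–A, 2–F, 3–D, 4–G, 5–E.
This saturates every left vertex, so 5 is the maximum.

5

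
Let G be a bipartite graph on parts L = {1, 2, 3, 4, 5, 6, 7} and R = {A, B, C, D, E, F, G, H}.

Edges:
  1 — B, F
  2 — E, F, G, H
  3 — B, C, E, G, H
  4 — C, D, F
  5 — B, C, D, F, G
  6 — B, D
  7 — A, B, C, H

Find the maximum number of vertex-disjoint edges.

One maximum matching: 1–F, 2–H, 3–E, 4–C, 5–G, 6–D, 7–B.
All 7 left vertices are matched, so no larger matching exists.

7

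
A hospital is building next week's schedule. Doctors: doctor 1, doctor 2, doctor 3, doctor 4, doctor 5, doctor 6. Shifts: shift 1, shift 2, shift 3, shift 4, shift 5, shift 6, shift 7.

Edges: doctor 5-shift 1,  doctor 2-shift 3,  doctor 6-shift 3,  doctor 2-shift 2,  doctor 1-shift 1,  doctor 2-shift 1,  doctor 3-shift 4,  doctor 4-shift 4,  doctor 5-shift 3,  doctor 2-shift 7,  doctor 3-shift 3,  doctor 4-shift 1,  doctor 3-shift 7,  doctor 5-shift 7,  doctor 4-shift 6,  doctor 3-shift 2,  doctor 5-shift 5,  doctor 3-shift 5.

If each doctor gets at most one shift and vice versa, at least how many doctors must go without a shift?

0

One maximum matching: doctor 1–shift 1, doctor 2–shift 2, doctor 3–shift 7, doctor 4–shift 6, doctor 5–shift 5, doctor 6–shift 3.
All 6 doctors are matched, so no larger matching exists.
That matches 6 of the 6, leaving 0 unmatched; no matching can do better.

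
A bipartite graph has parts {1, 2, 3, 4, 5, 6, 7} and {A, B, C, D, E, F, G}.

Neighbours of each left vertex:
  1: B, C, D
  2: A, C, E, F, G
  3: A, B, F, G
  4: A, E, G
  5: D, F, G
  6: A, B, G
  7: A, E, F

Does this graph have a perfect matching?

A valid assignment of size 7: 1-C, 2-A, 3-F, 4-G, 5-D, 6-B, 7-E.
Every left vertex is matched, so this is a perfect matching.

Yes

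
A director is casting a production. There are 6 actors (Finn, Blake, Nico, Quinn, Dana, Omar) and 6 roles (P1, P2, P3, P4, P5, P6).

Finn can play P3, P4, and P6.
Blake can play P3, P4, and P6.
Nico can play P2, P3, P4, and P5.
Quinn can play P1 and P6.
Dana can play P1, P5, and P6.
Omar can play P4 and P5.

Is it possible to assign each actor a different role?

Yes

A valid assignment of size 6: Finn→P3, Blake→P4, Nico→P2, Quinn→P6, Dana→P1, Omar→P5.
All 6 actors are covered.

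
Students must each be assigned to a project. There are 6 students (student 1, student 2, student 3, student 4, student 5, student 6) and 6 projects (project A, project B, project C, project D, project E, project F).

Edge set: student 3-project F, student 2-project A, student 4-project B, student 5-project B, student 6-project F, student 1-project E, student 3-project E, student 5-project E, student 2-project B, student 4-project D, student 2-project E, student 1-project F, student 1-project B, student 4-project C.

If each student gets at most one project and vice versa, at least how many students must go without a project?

1

For example, pair student 1-project B, student 2-project A, student 3-project F, student 4-project C, student 5-project E.
The set {student 1, student 3, student 5, student 6} has only 3 neighbours ({project B, project E, project F}), so by Hall's theorem at most 5 of the 6 students can be matched.
That matches 5 of the 6, leaving 1 unmatched; no matching can do better.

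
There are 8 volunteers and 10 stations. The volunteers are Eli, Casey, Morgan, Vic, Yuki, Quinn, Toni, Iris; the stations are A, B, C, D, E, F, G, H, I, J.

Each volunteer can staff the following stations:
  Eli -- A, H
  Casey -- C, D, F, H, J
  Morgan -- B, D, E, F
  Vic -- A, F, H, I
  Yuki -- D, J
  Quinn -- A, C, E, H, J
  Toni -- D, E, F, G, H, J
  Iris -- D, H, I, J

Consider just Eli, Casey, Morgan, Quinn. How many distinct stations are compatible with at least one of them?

The union of neighbours of {Eli, Casey, Morgan, Quinn} is {A, B, C, D, E, F, H, J}, which has 8 elements.
Since |N(S)| = 8 ≥ |S| = 4, Hall's condition holds for this subset.

8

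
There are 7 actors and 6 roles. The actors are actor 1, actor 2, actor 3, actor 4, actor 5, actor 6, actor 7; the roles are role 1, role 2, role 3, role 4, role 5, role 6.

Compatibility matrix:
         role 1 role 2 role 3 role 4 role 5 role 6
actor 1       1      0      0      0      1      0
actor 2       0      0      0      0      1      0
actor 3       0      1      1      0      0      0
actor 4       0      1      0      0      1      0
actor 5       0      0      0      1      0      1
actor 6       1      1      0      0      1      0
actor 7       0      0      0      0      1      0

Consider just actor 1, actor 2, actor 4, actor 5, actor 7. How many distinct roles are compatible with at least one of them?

The union of neighbours of {actor 1, actor 2, actor 4, actor 5, actor 7} is {role 1, role 2, role 4, role 5, role 6}, which has 5 elements.
Since |N(S)| = 5 ≥ |S| = 5, Hall's condition holds for this subset.

5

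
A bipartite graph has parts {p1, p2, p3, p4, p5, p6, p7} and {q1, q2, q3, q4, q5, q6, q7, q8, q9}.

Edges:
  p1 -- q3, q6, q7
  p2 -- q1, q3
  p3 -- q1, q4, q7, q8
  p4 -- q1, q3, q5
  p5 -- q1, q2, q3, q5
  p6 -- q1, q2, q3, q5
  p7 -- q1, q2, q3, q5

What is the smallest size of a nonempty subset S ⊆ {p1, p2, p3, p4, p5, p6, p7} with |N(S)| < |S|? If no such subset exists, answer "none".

5

Take S = {p2, p4, p5, p6, p7}. Its neighbourhood is {q1, q2, q3, q5}, so |N(S)| = 4 < |S| = 5.
Every subset of size less than 5 has at least as many neighbours as members, so 5 is the minimum.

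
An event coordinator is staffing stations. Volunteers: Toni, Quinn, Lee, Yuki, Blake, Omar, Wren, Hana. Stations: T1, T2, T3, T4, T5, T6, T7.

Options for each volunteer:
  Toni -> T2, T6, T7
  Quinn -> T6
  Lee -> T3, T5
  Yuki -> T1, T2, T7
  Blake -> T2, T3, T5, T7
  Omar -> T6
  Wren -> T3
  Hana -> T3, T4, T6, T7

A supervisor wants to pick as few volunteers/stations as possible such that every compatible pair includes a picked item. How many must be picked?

{Toni, Lee, Yuki, Blake, Wren, Hana, T6} is a vertex cover of size 7: every edge has an endpoint in this set.
No smaller cover exists because Toni–T2, Quinn–T6, Lee–T5, Yuki–T1, Blake–T7, Wren–T3, Hana–T4 is a matching of size 7, and a cover must include an endpoint of each of these disjoint edges (König's theorem).

7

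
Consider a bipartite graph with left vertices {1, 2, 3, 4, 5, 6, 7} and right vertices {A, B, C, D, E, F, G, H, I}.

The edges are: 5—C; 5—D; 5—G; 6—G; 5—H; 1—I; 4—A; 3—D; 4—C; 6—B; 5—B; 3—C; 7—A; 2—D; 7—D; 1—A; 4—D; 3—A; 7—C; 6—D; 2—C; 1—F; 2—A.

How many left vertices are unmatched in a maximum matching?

1

One maximum matching: 1–I, 2–A, 3–D, 4–C, 5–G, 6–B.
The set {2, 3, 4, 7} has only 3 neighbours ({A, C, D}), so by Hall's theorem at most 6 of the 7 left vertices can be matched.
That matches 6 of the 7, leaving 1 unmatched; no matching can do better.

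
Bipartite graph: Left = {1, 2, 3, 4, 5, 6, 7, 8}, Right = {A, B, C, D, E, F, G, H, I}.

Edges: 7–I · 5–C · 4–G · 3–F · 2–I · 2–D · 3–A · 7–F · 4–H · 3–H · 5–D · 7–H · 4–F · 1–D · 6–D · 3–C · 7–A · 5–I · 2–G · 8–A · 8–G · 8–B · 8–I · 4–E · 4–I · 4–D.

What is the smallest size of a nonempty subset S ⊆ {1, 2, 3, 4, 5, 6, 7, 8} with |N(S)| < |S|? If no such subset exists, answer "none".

Take S = {1, 6}. Its neighbourhood is {D}, so |N(S)| = 1 < |S| = 2.
No single vertex violates Hall's condition since each has at least one neighbour, so 2 is the minimum.

2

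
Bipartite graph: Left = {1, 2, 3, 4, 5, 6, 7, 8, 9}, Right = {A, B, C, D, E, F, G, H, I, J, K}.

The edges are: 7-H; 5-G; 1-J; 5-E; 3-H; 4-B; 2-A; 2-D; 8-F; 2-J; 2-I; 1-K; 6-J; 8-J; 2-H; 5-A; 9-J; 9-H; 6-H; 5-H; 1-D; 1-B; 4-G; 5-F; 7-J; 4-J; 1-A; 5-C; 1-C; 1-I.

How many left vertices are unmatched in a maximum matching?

A valid assignment of size 7: 1–K, 2–A, 3–H, 4–B, 5–G, 6–J, 8–F.
The set {3, 6, 7, 9} has only 2 neighbours ({H, J}), so by Hall's theorem at most 7 of the 9 left vertices can be matched.
That matches 7 of the 9, leaving 2 unmatched; no matching can do better.

2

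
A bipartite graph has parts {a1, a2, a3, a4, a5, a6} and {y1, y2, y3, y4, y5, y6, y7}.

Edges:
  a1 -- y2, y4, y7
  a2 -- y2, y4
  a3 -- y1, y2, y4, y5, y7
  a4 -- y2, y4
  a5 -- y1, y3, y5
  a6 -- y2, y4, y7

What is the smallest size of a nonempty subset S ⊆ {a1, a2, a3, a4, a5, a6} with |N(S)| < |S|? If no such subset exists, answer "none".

Take S = {a1, a2, a4, a6}. Its neighbourhood is {y2, y4, y7}, so |N(S)| = 3 < |S| = 4.
Every subset of size less than 4 has at least as many neighbours as members, so 4 is the minimum.

4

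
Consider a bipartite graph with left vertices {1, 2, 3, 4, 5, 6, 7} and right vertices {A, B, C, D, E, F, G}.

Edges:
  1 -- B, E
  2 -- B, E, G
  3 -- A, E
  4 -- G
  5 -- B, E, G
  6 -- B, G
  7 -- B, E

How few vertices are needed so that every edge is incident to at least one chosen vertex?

{3, B, E, G} is a vertex cover of size 4: every edge has an endpoint in this set.
No smaller cover exists because 1–E, 2–B, 3–A, 4–G is a matching of size 4, and a cover must include an endpoint of each of these disjoint edges (König's theorem).

4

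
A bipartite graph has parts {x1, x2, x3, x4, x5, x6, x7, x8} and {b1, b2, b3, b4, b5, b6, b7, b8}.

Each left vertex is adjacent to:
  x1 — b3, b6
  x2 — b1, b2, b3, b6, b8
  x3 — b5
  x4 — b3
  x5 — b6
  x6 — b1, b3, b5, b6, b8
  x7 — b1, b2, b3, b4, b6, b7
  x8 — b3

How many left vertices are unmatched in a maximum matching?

2

One maximum matching: x1→b6, x2→b8, x3→b5, x4→b3, x6→b1, x7→b7.
The set {x1, x4, x5, x8} has only 2 neighbours ({b3, b6}), so by Hall's theorem at most 6 of the 8 left vertices can be matched.
That matches 6 of the 8, leaving 2 unmatched; no matching can do better.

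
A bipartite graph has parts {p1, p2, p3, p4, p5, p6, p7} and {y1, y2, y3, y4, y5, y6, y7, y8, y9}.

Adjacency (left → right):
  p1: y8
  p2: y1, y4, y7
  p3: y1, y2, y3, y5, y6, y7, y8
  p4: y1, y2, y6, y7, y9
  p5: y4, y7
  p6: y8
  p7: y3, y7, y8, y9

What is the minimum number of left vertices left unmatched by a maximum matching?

1

A valid assignment of size 6: p1–y8, p2–y1, p3–y6, p4–y7, p5–y4, p7–y3.
The set {p1, p6} has only 1 neighbour ({y8}), so by Hall's theorem at most 6 of the 7 left vertices can be matched.
That matches 6 of the 7, leaving 1 unmatched; no matching can do better.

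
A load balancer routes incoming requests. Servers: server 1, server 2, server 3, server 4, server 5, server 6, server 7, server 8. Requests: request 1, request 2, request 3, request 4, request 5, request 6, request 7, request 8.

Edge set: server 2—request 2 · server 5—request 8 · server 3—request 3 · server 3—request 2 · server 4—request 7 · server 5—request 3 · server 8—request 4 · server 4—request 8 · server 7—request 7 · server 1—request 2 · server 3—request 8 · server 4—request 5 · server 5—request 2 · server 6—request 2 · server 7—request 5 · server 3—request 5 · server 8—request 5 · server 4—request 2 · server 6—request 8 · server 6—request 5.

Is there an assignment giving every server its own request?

The set {server 1, server 2, server 3, server 4, server 5, server 6, server 7} has only 5 neighbours ({request 2, request 3, request 5, request 7, request 8}), so by Hall's theorem at most 6 of the 8 servers can be matched.
Hence no matching covers every server.

No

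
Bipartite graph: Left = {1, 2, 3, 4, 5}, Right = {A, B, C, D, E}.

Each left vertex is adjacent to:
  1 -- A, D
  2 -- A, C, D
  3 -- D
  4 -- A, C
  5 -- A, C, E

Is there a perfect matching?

No

The set {1, 2, 3, 4} has only 3 neighbours ({A, C, D}), so by Hall's theorem at most 4 of the 5 left vertices can be matched.
Hence no matching covers every left vertex.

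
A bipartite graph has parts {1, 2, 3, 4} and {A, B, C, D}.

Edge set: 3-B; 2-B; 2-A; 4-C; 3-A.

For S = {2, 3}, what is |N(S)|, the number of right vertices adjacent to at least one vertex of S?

The union of neighbours of {2, 3} is {A, B}, which has 2 elements.
Since |N(S)| = 2 ≥ |S| = 2, Hall's condition holds for this subset.

2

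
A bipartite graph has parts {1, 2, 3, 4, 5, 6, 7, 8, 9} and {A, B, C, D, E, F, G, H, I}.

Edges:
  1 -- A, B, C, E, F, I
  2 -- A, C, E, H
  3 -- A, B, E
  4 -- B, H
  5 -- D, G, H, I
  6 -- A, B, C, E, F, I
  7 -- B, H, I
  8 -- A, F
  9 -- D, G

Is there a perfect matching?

Yes

One maximum matching: 1→E, 2→C, 3→B, 4→H, 5→D, 6→A, 7→I, 8→F, 9→G.
Every left vertex is matched, so this is a perfect matching.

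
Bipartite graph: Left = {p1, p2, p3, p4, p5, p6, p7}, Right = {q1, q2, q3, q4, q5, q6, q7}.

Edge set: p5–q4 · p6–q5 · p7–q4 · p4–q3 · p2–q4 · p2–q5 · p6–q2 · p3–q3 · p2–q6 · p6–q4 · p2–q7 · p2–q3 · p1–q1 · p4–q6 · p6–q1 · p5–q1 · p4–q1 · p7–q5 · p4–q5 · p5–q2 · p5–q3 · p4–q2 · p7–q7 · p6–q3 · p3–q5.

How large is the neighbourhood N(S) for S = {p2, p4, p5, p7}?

7

The union of neighbours of {p2, p4, p5, p7} is {q1, q2, q3, q4, q5, q6, q7}, which has 7 elements.
Since |N(S)| = 7 ≥ |S| = 4, Hall's condition holds for this subset.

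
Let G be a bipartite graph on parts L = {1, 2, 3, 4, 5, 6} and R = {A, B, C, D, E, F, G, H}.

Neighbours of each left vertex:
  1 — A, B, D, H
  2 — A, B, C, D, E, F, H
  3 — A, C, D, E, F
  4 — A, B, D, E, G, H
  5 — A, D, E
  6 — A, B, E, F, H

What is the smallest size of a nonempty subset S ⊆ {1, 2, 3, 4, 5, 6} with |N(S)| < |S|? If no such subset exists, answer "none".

none

A matching saturating every left vertex exists, for instance 1→B, 2→E, 3→F, 4→G, 5→D, 6→A.
By Hall's marriage theorem, this means |N(S)| ≥ |S| for every subset S, so no violating subset exists.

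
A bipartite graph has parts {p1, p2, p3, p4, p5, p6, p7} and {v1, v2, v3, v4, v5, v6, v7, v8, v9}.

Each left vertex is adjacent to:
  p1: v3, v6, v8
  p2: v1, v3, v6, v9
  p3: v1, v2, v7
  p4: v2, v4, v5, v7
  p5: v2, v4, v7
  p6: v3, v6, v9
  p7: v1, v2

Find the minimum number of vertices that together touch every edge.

7

A maximum matching has 7 edges (e.g. p1–v3, p2–v1, p3–v7, p4–v5, p5–v4, p6–v6, p7–v2).
By König's theorem the minimum vertex cover has the same size. One such cover is {p1, p2, p3, p4, p5, p6, p7}.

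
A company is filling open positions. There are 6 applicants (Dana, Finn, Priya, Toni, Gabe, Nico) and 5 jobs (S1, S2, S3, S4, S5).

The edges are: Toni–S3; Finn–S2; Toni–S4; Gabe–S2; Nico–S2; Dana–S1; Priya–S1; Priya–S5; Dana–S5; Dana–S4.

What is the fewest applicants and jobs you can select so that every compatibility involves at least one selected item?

4

{Dana, Priya, Toni, S2} is a vertex cover of size 4: every edge has an endpoint in this set.
No smaller cover exists because Dana–S1, Finn–S2, Priya–S5, Toni–S4 is a matching of size 4, and a cover must include an endpoint of each of these disjoint edges (König's theorem).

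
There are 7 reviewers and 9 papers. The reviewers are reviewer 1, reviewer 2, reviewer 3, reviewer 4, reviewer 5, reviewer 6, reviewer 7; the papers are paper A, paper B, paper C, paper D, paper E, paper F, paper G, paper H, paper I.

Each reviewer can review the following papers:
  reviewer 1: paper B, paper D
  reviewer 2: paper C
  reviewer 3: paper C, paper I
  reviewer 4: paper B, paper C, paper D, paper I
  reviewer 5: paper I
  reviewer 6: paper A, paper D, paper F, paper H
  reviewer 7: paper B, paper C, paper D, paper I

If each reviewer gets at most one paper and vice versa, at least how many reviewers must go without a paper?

For example, pair reviewer 1-paper B, reviewer 2-paper C, reviewer 3-paper I, reviewer 4-paper D, reviewer 6-paper F.
The set {reviewer 1, reviewer 2, reviewer 3, reviewer 4, reviewer 5, reviewer 7} has only 4 neighbours ({paper B, paper C, paper D, paper I}), so by Hall's theorem at most 5 of the 7 reviewers can be matched.
That matches 5 of the 7, leaving 2 unmatched; no matching can do better.

2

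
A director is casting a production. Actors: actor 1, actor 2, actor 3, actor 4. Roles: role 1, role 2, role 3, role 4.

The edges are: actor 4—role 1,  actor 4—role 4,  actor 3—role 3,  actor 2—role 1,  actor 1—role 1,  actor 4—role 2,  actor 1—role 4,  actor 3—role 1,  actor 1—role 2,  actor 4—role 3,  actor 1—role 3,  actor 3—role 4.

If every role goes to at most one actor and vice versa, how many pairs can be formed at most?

4

For example, pair actor 1→role 2, actor 2→role 1, actor 3→role 4, actor 4→role 3.
This saturates every actor, so 4 is the maximum.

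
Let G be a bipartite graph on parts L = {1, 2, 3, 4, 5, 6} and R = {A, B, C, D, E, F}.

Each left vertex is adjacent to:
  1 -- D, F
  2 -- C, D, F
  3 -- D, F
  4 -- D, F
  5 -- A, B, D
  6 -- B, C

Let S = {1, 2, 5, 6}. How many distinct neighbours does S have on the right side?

5

The union of neighbours of {1, 2, 5, 6} is {A, B, C, D, F}, which has 5 elements.
Since |N(S)| = 5 ≥ |S| = 4, Hall's condition holds for this subset.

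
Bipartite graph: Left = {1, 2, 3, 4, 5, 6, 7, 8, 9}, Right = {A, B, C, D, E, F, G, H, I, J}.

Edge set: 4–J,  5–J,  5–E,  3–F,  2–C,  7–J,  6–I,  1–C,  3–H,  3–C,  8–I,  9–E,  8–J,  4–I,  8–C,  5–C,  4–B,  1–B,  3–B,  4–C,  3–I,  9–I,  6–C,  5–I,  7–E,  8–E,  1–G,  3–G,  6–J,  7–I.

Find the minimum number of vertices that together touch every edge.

The 7 edges 1–G, 2–C, 3–H, 4–B, 5–J, 6–I, 7–E form a matching, so any vertex cover needs at least 7 vertices (one per matched edge).
Conversely {1, 3, 4, C, E, I, J} meets every edge and has exactly 7 vertices, so 7 is optimal.

7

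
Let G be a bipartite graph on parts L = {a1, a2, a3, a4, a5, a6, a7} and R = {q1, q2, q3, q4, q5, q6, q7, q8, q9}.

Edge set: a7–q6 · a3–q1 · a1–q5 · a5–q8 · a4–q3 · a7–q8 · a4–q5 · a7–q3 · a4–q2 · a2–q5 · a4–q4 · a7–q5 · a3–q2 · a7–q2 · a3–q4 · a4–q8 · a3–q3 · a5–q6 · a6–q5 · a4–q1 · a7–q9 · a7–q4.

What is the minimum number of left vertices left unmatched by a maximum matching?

2

For example, pair a1-q5, a3-q2, a4-q4, a5-q8, a7-q9.
The set {a1, a2, a6} has only 1 neighbour ({q5}), so by Hall's theorem at most 5 of the 7 left vertices can be matched.
That matches 5 of the 7, leaving 2 unmatched; no matching can do better.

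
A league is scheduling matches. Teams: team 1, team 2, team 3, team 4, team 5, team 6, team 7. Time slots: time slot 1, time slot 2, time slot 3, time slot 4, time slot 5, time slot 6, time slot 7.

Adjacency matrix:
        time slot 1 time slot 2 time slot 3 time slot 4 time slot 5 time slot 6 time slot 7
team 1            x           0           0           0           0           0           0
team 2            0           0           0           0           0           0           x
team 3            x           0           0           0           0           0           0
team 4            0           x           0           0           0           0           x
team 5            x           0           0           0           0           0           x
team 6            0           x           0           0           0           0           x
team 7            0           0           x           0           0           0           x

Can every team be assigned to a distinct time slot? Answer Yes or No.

No

The set {team 1, team 2, team 3, team 4, team 5, team 6} has only 3 neighbours ({time slot 1, time slot 2, time slot 7}), so by Hall's theorem at most 4 of the 7 teams can be matched.
Hence no matching covers every team.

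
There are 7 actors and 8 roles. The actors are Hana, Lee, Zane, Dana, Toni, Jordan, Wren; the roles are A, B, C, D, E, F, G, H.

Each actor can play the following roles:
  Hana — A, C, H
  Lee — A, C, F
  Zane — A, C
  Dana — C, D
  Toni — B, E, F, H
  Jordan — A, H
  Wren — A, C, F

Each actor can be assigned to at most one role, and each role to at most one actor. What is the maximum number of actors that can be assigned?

6

For example, pair Hana→C, Lee→F, Zane→A, Dana→D, Toni→B, Jordan→H.
The set {Hana, Lee, Zane, Jordan, Wren} has only 4 neighbours ({A, C, F, H}), so by Hall's theorem at most 6 of the 7 actors can be matched.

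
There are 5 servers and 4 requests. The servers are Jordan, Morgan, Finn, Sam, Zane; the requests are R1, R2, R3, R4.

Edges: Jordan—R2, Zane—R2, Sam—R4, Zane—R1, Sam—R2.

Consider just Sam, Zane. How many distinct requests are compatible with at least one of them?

3

The union of neighbours of {Sam, Zane} is {R1, R2, R4}, which has 3 elements.
Since |N(S)| = 3 ≥ |S| = 2, Hall's condition holds for this subset.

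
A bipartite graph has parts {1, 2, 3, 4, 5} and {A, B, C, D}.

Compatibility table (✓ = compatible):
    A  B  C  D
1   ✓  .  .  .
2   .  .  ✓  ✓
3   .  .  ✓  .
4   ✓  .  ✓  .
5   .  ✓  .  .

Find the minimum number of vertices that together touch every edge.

4

A maximum matching has 4 edges (e.g. 1–A, 2–D, 3–C, 5–B).
By König's theorem the minimum vertex cover has the same size. One such cover is {2, 5, A, C}.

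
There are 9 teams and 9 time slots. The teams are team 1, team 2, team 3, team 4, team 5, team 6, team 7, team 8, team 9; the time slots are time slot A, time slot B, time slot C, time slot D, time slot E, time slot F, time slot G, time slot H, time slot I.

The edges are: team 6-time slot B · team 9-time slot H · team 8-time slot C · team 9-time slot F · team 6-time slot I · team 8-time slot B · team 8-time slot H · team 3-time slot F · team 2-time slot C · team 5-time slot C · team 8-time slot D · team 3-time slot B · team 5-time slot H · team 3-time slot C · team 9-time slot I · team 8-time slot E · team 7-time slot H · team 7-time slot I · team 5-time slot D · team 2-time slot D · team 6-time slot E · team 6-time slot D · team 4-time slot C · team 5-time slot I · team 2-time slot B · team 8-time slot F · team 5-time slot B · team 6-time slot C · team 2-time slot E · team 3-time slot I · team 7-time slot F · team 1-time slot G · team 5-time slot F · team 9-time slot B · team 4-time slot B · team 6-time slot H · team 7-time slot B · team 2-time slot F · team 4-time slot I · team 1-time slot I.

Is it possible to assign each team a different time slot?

The set {team 2, team 3, team 4, team 5, team 6, team 7, team 8, team 9} has only 7 neighbours ({time slot B, time slot C, time slot D, time slot E, time slot F, time slot H, time slot I}), so by Hall's theorem at most 8 of the 9 teams can be matched.
Hence no matching covers every team.

No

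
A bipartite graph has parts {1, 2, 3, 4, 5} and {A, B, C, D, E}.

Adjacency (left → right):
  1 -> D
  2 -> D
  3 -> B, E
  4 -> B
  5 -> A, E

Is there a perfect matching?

The set {1, 2} has only 1 neighbour ({D}), so by Hall's theorem at most 4 of the 5 left vertices can be matched.
Hence no matching covers every left vertex.

No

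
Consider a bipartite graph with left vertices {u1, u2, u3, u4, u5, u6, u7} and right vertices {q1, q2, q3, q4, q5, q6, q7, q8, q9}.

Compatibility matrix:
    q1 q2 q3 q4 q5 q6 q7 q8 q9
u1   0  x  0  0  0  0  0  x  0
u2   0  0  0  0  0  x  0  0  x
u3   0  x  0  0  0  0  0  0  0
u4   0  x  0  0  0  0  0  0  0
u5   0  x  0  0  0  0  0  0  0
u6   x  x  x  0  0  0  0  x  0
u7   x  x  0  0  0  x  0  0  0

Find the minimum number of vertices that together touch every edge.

A maximum matching has 5 edges (e.g. u1–q8, u2–q9, u3–q2, u6–q3, u7–q6).
By König's theorem the minimum vertex cover has the same size. One such cover is {u1, u2, u6, u7, q2}.

5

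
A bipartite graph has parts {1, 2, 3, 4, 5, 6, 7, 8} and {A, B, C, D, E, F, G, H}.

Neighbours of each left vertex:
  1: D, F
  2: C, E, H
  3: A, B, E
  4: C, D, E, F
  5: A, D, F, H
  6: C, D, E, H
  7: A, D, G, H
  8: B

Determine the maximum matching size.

A valid assignment of size 8: 1→F, 2→H, 3→E, 4→D, 5→A, 6→C, 7→G, 8→B.
All 8 left vertices are matched, so no larger matching exists.

8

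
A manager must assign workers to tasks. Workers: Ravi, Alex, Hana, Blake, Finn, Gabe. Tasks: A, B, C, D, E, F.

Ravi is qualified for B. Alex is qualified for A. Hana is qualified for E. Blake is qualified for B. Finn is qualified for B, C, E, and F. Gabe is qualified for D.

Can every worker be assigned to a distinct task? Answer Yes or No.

The set {Ravi, Blake} has only 1 neighbour ({B}), so by Hall's theorem at most 5 of the 6 workers can be matched.
Hence no matching covers every worker.

No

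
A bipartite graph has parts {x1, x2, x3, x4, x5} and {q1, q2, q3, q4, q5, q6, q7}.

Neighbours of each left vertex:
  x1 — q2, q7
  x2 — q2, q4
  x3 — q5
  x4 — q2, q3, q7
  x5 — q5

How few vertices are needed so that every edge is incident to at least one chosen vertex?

4

The 4 edges x1–q7, x2–q4, x3–q5, x4–q2 form a matching, so any vertex cover needs at least 4 vertices (one per matched edge).
Conversely {x1, x2, x4, q5} meets every edge and has exactly 4 vertices, so 4 is optimal.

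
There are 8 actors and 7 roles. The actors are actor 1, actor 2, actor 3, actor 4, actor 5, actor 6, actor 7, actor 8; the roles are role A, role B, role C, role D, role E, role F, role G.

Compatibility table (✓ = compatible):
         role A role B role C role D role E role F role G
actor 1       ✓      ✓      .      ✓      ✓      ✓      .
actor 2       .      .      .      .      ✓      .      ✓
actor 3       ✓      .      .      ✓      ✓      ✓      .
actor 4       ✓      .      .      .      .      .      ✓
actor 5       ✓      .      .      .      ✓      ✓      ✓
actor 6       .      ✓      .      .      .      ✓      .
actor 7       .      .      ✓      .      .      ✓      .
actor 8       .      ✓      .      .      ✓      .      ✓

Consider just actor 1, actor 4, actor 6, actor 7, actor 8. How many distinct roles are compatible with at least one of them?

7

The union of neighbours of {actor 1, actor 4, actor 6, actor 7, actor 8} is {role A, role B, role C, role D, role E, role F, role G}, which has 7 elements.
Since |N(S)| = 7 ≥ |S| = 5, Hall's condition holds for this subset.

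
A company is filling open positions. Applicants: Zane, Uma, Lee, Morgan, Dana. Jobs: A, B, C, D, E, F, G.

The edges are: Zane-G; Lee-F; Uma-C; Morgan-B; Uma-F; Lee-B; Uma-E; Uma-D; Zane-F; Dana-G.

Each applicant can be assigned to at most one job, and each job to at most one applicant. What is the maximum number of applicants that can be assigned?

4

For example, pair Zane→G, Uma→E, Lee→F, Morgan→B.
The set {Zane, Lee, Morgan, Dana} has only 3 neighbours ({B, F, G}), so by Hall's theorem at most 4 of the 5 applicants can be matched.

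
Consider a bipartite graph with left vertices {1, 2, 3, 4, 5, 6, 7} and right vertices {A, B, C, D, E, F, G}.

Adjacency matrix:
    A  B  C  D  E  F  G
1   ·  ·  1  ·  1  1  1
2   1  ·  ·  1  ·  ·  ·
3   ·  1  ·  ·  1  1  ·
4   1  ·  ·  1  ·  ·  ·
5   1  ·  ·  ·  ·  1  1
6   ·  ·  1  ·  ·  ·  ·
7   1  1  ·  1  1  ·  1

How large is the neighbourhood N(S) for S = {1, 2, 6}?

6

The union of neighbours of {1, 2, 6} is {A, C, D, E, F, G}, which has 6 elements.
Since |N(S)| = 6 ≥ |S| = 3, Hall's condition holds for this subset.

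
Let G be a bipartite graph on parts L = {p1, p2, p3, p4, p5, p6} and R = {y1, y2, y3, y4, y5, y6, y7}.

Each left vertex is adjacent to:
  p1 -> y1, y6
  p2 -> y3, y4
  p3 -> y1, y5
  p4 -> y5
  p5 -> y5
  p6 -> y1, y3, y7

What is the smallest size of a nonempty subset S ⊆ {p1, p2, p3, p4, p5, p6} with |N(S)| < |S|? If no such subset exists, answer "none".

Take S = {p4, p5}. Its neighbourhood is {y5}, so |N(S)| = 1 < |S| = 2.
No single vertex violates Hall's condition since each has at least one neighbour, so 2 is the minimum.

2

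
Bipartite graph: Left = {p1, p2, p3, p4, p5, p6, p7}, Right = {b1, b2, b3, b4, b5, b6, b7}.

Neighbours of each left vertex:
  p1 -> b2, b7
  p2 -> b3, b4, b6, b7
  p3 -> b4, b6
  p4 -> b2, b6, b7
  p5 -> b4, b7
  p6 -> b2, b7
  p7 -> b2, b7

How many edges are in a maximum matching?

A valid assignment of size 5: p1→b2, p2→b3, p3→b4, p4→b6, p5→b7.
The set {p1, p3, p4, p5, p6, p7} has only 4 neighbours ({b2, b4, b6, b7}), so by Hall's theorem at most 5 of the 7 left vertices can be matched.

5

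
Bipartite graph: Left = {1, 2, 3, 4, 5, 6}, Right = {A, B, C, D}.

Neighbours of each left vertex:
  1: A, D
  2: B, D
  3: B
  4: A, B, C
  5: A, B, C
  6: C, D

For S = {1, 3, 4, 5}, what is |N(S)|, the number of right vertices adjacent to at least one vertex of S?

4

The union of neighbours of {1, 3, 4, 5} is {A, B, C, D}, which has 4 elements.
Since |N(S)| = 4 ≥ |S| = 4, Hall's condition holds for this subset.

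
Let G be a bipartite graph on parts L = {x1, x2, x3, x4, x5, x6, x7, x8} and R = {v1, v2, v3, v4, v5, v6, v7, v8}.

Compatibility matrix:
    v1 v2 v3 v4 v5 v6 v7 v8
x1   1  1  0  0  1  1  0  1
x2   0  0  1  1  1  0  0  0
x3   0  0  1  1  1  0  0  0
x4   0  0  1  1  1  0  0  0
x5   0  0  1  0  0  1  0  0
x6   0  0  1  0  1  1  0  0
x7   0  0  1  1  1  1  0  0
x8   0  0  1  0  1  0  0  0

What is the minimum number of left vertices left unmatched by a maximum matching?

3

A valid assignment of size 5: x1-v2, x2-v5, x3-v3, x4-v4, x5-v6.
The set {x2, x3, x4, x5, x6, x7, x8} has only 4 neighbours ({v3, v4, v5, v6}), so by Hall's theorem at most 5 of the 8 left vertices can be matched.
That matches 5 of the 8, leaving 3 unmatched; no matching can do better.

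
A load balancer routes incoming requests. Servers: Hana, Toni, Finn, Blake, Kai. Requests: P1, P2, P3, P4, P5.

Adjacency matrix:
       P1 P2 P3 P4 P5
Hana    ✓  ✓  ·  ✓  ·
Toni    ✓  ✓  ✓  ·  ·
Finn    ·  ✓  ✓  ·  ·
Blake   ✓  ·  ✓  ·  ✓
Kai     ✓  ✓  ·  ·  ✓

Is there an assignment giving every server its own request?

Yes

For example, pair Hana→P4, Toni→P3, Finn→P2, Blake→P5, Kai→P1.
All 5 servers are covered.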